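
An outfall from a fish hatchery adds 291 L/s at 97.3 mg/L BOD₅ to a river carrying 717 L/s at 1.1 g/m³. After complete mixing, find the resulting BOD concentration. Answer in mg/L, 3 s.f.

291 L/s = 0.291 m³/s.
717 L/s = 0.717 m³/s.
Conservation of mass across the mixing zone: C = (0.291·97.3 + 0.717·1.1) / (0.291 + 0.717) = 29.1/1.008 = 28.87 mg/L.

28.9 mg/L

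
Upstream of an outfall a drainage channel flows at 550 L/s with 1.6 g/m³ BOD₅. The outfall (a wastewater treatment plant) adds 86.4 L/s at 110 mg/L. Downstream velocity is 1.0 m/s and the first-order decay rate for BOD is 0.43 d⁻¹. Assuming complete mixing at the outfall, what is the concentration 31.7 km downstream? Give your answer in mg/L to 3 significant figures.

13.9 mg/L

86.4 L/s = 0.0864 m³/s.
550 L/s = 0.55 m³/s.
After complete mixing, C₀ = (0.0864·110 + 0.55·1.6) / 0.6364 = 16.32 mg/L.
Travel time t = 3.17e+04 m / 1.0 m/s = 3.17e+04 s = 0.3669 d.
C = 16.32·exp(−0.43·0.3669) = 16.32·0.854 = 13.94 mg/L.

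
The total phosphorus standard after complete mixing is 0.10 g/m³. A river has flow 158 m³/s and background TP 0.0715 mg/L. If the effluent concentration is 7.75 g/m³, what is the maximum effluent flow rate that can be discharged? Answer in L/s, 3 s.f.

Mass balance at complete mixing: C_std·(Q_w + Q_r) = Q_w·C_e + Q_r·C_b.
Rearranging, Q_w = Q_r·(C_std − C_b)/(C_e − C_std) = 158·(0.1 − 0.0715) / (7.75 − 0.1) = 0.5886 m³/s.
= 588.6 L/s.

589 L/s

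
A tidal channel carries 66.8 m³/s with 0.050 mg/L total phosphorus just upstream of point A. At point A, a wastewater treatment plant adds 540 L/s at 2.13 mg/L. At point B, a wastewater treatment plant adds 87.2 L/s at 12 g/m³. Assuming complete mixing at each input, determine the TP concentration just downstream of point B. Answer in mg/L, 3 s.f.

540 L/s = 0.54 m³/s.
After input A: C = (66.8·0.05 + 0.54·2.13) / 67.34 = 0.06668 mg/L.
87.2 L/s = 0.0872 m³/s.
After input B: C = (67.34·0.06668 + 0.0872·12) / 67.43 = 0.08211 mg/L.

0.0821 mg/L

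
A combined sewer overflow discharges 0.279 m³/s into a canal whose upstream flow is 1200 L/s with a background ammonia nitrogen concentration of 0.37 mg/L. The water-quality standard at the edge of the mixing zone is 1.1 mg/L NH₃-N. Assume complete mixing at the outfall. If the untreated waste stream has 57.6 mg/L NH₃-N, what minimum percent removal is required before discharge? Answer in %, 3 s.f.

92.6 %

1200 L/s = 1.2 m³/s.
Mass balance: 1.1·1.479 = 0.279·Cₑ + 1.2·0.37.
Cₑ = (1.627 − 0.444) / 0.279 = 4.24 mg/L.
Required removal = 1 − 4.24/57.6 = 92.64 %.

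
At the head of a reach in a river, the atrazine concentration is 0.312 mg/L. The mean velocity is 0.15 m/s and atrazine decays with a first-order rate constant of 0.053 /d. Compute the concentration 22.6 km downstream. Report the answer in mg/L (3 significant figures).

Travel time t = 22.6 km / 0.15 m/s = 2.26e+04/0.15 = 1.507e+05 s = 1.744 d.
First-order decay: C = 0.312·exp(−0.053·1.744) = 0.312·0.9117 = 0.2845 mg/L.

0.284 mg/L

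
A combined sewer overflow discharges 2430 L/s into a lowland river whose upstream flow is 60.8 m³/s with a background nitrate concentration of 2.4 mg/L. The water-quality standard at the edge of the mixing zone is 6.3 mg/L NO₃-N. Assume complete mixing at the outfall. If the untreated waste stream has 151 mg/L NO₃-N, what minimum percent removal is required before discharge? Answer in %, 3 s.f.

2430 L/s = 2.43 m³/s.
Mass balance: 6.3·63.23 = 2.43·Cₑ + 60.8·2.4.
Cₑ = (398.3 − 145.9) / 2.43 = 103.9 mg/L.
Required removal = 1 − 103.9/151 = 31.21 %.

31.2 %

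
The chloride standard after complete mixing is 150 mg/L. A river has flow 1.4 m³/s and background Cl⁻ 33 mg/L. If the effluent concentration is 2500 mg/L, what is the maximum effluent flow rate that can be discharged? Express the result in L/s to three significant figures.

69.7 L/s

Mass balance at complete mixing: C_std·(Q_w + Q_r) = Q_w·C_e + Q_r·C_b.
Rearranging, Q_w = Q_r·(C_std − C_b)/(C_e − C_std) = 1.4·(150 − 33) / (2500 − 150) = 0.0697 m³/s.
= 69.7 L/s.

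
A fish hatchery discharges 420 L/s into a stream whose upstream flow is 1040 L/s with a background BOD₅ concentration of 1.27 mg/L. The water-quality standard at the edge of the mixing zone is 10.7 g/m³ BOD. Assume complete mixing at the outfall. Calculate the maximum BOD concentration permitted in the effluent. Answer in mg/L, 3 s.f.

420 L/s = 0.42 m³/s.
1040 L/s = 1.04 m³/s.
Mass balance: 10.7·1.46 = 0.42·Cₑ + 1.04·1.27.
Cₑ = (15.62 − 1.321) / 0.42 = 34.05 mg/L.

34.1 mg/L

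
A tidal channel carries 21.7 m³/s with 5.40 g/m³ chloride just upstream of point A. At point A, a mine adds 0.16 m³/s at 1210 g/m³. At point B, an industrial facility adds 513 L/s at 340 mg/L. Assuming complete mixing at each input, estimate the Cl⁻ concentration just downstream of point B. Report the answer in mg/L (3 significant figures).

21.7 mg/L

After input A: C = (21.7·5.4 + 0.16·1210) / 21.86 = 14.22 mg/L.
513 L/s = 0.513 m³/s.
After input B: C = (21.86·14.22 + 0.513·340) / 22.37 = 21.69 mg/L.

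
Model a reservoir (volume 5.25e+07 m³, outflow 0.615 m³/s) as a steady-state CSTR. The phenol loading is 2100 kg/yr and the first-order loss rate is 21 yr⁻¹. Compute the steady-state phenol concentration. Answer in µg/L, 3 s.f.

1.87 µg/L

Outflow Q = 0.615 m³/s × 3.156e+07 s/yr = 1.941e+07 m³/yr.
Steady-state CSTR mass balance: W = Q·C + k·V·C, so C = W/(Q + kV).
Q + kV = 1.941e+07 + 21·5.25e+07 = 1.122e+09 m³/yr.
C = 2100/1.122e+09 = 1.872e-06 kg/m³ = 0.001872 mg/L = 1.872 µg/L.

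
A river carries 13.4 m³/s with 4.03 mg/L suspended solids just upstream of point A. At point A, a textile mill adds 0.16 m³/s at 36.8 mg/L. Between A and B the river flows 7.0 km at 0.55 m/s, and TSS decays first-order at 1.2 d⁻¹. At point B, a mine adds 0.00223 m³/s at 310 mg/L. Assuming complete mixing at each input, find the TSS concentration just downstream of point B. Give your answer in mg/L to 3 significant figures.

3.75 mg/L

After input A: C = (13.4·4.03 + 0.16·36.8) / 13.56 = 4.417 mg/L.
Over the 7.0 km reach to input B (t = 1.273e+04 s = 0.1473 d), decay gives C = 4.417·exp(−1.2·0.1473) = 3.701 mg/L.
After input B: C = (13.56·3.701 + 0.00223·310) / 13.56 = 3.751 mg/L.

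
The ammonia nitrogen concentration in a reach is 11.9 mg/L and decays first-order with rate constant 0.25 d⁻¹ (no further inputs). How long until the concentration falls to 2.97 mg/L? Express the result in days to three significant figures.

5.55 d

t = ln(C₀/C)/k = ln(11.9/2.97)/0.25 = 1.388/0.25 = 5.552 d.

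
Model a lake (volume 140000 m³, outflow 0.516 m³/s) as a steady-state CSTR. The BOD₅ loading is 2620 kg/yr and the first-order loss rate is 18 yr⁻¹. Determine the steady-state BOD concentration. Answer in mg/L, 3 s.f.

Outflow Q = 0.516 m³/s × 3.156e+07 s/yr = 1.628e+07 m³/yr.
Steady-state CSTR mass balance: W = Q·C + k·V·C, so C = W/(Q + kV).
Q + kV = 1.628e+07 + 18·140000 = 1.88e+07 m³/yr.
C = 2620/1.88e+07 = 0.0001393 kg/m³ = 0.1393 mg/L.

0.139 mg/L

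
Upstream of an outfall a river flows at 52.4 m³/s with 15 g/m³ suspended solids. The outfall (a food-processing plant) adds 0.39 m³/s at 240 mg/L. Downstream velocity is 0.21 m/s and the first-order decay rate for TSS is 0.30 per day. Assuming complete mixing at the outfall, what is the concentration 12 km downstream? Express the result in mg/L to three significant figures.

13.7 mg/L

After complete mixing, C₀ = (0.39·240 + 52.4·15) / 52.79 = 16.66 mg/L.
Travel time t = 1.2e+04 m / 0.21 m/s = 5.714e+04 s = 0.6614 d.
C = 16.66·exp(−0.30·0.6614) = 16.66·0.82 = 13.66 mg/L.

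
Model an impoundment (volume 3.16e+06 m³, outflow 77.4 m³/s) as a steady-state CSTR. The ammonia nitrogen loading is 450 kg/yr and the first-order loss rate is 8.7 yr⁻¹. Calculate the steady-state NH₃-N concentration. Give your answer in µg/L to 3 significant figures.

Outflow Q = 77.4 m³/s × 3.156e+07 s/yr = 2.443e+09 m³/yr.
Steady-state CSTR mass balance: W = Q·C + k·V·C, so C = W/(Q + kV).
Q + kV = 2.443e+09 + 8.7·3.16e+06 = 2.47e+09 m³/yr.
C = 450/2.47e+09 = 1.822e-07 kg/m³ = 0.0001822 mg/L = 0.1822 µg/L.

0.182 µg/L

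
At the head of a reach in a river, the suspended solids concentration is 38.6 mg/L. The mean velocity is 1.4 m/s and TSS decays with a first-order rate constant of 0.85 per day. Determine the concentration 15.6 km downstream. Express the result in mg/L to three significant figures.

Travel time t = 15.6 km / 1.4 m/s = 1.56e+04/1.4 = 1.114e+04 s = 0.129 d.
First-order decay: C = 38.6·exp(−0.85·0.129) = 38.6·0.8962 = 34.59 mg/L.

34.6 mg/L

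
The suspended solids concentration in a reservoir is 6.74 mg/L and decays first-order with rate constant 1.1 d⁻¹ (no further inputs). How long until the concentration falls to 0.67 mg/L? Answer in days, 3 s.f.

2.10 d

t = ln(C₀/C)/k = ln(6.74/0.67)/1.1 = 2.309/1.1 = 2.099 d.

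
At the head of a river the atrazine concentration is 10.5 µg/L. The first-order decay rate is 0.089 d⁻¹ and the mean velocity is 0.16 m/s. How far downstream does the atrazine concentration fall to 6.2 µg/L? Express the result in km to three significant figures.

81.8 km

From C = C₀·e^(−kt), t = ln(C₀/C)/k = ln(10.5/6.2)/0.089 = 0.5268/0.089 = 5.919 d.
Distance = v·t = 0.16 m/s × 5.114e+05 s = 8.183e+04 m = 81.83 km.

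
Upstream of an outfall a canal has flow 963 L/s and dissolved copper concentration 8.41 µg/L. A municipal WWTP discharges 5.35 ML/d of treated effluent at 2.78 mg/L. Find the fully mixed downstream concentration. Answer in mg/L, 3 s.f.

0.176 mg/L

5.35 ML/d = 0.06192 m³/s.
963 L/s = 0.963 m³/s.
8.41 µg/L = 0.00841 mg/L.
Conservation of mass across the mixing zone: C = (0.06192·2.78 + 0.963·0.00841) / (0.06192 + 0.963) = 0.1802/1.025 = 0.1759 mg/L.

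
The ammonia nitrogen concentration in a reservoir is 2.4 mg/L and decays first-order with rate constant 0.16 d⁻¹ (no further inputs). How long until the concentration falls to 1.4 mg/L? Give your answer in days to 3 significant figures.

t = ln(C₀/C)/k = ln(2.4/1.4)/0.16 = 0.539/0.16 = 3.369 d.

3.37 d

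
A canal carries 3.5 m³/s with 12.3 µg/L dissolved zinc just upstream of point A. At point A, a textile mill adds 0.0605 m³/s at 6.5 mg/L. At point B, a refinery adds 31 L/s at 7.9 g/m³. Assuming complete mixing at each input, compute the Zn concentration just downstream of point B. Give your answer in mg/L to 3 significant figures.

12.3 µg/L = 0.0123 mg/L.
After input A: C = (3.5·0.0123 + 0.0605·6.5) / 3.561 = 0.1225 mg/L.
31 L/s = 0.031 m³/s.
After input B: C = (3.561·0.1225 + 0.031·7.9) / 3.592 = 0.1897 mg/L.

0.190 mg/L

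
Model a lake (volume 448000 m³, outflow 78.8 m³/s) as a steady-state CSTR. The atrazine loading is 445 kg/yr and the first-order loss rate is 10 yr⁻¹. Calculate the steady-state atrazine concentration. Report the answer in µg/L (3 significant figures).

0.179 µg/L

Outflow Q = 78.8 m³/s × 3.156e+07 s/yr = 2.487e+09 m³/yr.
Steady-state CSTR mass balance: W = Q·C + k·V·C, so C = W/(Q + kV).
Q + kV = 2.487e+09 + 10·448000 = 2.491e+09 m³/yr.
C = 445/2.491e+09 = 1.786e-07 kg/m³ = 0.0001786 mg/L = 0.1786 µg/L.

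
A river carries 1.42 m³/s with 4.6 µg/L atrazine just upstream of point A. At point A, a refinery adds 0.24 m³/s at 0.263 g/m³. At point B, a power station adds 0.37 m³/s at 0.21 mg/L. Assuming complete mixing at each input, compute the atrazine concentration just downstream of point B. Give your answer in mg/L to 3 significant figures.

0.0726 mg/L

4.6 µg/L = 0.0046 mg/L.
After input A: C = (1.42·0.0046 + 0.24·0.263) / 1.66 = 0.04196 mg/L.
After input B: C = (1.66·0.04196 + 0.37·0.21) / 2.03 = 0.07259 mg/L.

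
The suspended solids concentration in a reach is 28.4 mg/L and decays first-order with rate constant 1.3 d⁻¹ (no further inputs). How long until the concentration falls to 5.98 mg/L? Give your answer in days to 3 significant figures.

t = ln(C₀/C)/k = ln(28.4/5.98)/1.3 = 1.558/1.3 = 1.198 d.

1.20 d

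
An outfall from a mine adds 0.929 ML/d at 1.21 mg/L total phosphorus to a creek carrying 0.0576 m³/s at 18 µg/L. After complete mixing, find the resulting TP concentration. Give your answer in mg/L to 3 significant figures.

0.206 mg/L

0.929 ML/d = 0.01075 m³/s.
18 µg/L = 0.018 mg/L.
Conservation of mass across the mixing zone: C = (0.01075·1.21 + 0.0576·0.018) / (0.01075 + 0.0576) = 0.01405/0.06835 = 0.2055 mg/L.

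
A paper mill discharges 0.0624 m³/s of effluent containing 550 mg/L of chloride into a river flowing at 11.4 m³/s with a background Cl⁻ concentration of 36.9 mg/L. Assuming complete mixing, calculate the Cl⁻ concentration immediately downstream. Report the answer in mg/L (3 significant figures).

39.7 mg/L

Conservation of mass across the mixing zone: C = (0.0624·550 + 11.4·36.9) / (0.0624 + 11.4) = 455/11.46 = 39.69 mg/L.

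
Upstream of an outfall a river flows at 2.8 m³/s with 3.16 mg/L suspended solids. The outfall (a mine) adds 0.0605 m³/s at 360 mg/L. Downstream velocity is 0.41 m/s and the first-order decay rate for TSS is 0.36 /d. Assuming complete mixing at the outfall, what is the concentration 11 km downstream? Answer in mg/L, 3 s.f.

After complete mixing, C₀ = (0.0605·360 + 2.8·3.16) / 2.861 = 10.71 mg/L.
Travel time t = 1.1e+04 m / 0.41 m/s = 2.683e+04 s = 0.3105 d.
C = 10.71·exp(−0.36·0.3105) = 10.71·0.8942 = 9.575 mg/L.

9.57 mg/L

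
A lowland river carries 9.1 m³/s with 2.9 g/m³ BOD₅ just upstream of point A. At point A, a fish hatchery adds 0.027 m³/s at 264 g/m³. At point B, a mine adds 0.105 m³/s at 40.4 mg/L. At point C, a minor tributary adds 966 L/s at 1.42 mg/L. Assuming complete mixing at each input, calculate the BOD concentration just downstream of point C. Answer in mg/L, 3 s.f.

3.84 mg/L

After input A: C = (9.1·2.9 + 0.027·264) / 9.127 = 3.672 mg/L.
After input B: C = (9.127·3.672 + 0.105·40.4) / 9.232 = 4.09 mg/L.
966 L/s = 0.966 m³/s.
After input C: C = (9.232·4.09 + 0.966·1.42) / 10.2 = 3.837 mg/L.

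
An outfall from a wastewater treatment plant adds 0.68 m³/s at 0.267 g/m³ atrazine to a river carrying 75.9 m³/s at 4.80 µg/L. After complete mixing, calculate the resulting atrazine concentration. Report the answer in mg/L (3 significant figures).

0.00713 mg/L

4.80 µg/L = 0.0048 mg/L.
By mass balance at complete mixing, C = (0.68·0.267 + 75.9·0.0048) / (0.68 + 75.9) = 0.5459/76.58 = 0.007128 mg/L.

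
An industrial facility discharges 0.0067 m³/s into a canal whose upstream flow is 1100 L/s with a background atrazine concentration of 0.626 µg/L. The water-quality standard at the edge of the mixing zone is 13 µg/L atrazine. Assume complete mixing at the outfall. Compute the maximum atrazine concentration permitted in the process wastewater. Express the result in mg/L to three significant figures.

1100 L/s = 1.1 m³/s.
0.626 µg/L = 0.000626 mg/L.
13 µg/L = 0.013 mg/L.
Mass balance: 0.013·1.107 = 0.0067·Cₑ + 1.1·0.000626.
Cₑ = (0.01439 − 0.0006886) / 0.0067 = 2.045 mg/L.

2.04 mg/L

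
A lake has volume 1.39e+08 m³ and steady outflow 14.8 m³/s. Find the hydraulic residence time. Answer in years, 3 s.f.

0.298 yr

Q = 14.8 m³/s × 3.156e+07 s/yr = 4.671e+08 m³/yr.
Hydraulic residence time τ = V/Q = 1.39e+08/4.671e+08 = 0.2976 yr.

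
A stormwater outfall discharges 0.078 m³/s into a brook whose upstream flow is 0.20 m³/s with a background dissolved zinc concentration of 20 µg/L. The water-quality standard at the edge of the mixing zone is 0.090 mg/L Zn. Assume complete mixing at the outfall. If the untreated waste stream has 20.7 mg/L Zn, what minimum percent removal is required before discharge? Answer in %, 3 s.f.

20 µg/L = 0.02 mg/L.
Mass balance: 0.09·0.278 = 0.078·Cₑ + 0.2·0.02.
Cₑ = (0.02502 − 0.004) / 0.078 = 0.2695 mg/L.
Required removal = 1 − 0.2695/20.7 = 98.7 %.

98.7 %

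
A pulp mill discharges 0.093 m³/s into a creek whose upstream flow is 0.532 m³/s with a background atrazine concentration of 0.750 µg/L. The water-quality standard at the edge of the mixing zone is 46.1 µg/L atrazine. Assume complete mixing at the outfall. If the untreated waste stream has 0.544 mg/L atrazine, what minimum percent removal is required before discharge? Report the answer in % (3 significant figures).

0.750 µg/L = 0.00075 mg/L.
46.1 µg/L = 0.0461 mg/L.
Mass balance: 0.0461·0.625 = 0.093·Cₑ + 0.532·0.00075.
Cₑ = (0.02881 − 0.000399) / 0.093 = 0.3055 mg/L.
Required removal = 1 − 0.3055/0.544 = 43.84 %.

43.8 %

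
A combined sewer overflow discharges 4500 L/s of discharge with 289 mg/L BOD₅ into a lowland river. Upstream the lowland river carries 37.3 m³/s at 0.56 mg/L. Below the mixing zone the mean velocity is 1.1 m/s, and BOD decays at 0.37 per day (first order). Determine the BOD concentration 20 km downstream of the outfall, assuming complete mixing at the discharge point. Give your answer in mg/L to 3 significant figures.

29.2 mg/L

4500 L/s = 4.5 m³/s.
After complete mixing, C₀ = (4.5·289 + 37.3·0.56) / 41.8 = 31.61 mg/L.
Travel time t = 2e+04 m / 1.1 m/s = 1.818e+04 s = 0.2104 d.
C = 31.61·exp(−0.37·0.2104) = 31.61·0.9251 = 29.24 mg/L.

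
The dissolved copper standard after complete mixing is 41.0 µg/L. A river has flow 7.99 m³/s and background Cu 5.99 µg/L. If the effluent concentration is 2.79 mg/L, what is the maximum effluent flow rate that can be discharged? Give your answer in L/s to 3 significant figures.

5.99 µg/L = 0.00599 mg/L.
41.0 µg/L = 0.041 mg/L.
Mass balance at complete mixing: C_std·(Q_w + Q_r) = Q_w·C_e + Q_r·C_b.
Rearranging, Q_w = Q_r·(C_std − C_b)/(C_e − C_std) = 7.99·(0.041 − 0.00599) / (2.79 − 0.041) = 0.1018 m³/s.
= 101.8 L/s.

102 L/s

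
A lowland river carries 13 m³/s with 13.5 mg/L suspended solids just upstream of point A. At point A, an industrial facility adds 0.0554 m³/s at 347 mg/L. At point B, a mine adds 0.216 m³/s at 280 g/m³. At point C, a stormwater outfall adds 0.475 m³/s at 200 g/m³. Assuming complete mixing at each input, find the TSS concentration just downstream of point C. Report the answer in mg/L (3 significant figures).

After input A: C = (13·13.5 + 0.0554·347) / 13.06 = 14.92 mg/L.
After input B: C = (13.06·14.92 + 0.216·280) / 13.27 = 19.23 mg/L.
After input C: C = (13.27·19.23 + 0.475·200) / 13.75 = 25.48 mg/L.

25.5 mg/L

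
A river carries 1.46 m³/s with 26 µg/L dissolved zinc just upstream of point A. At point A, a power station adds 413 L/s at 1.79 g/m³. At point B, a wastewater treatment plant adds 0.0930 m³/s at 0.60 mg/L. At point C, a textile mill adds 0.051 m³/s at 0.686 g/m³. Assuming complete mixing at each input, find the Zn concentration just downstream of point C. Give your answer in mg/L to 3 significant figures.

0.430 mg/L

26 µg/L = 0.026 mg/L.
413 L/s = 0.413 m³/s.
After input A: C = (1.46·0.026 + 0.413·1.79) / 1.873 = 0.415 mg/L.
After input B: C = (1.873·0.415 + 0.093·0.6) / 1.966 = 0.4237 mg/L.
After input C: C = (1.966·0.4237 + 0.051·0.686) / 2.017 = 0.4304 mg/L.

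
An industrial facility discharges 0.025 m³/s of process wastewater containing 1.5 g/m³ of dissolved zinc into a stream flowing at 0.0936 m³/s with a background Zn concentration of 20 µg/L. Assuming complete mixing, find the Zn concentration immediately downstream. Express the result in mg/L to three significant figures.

20 µg/L = 0.02 mg/L.
By mass balance at complete mixing, C = (0.025·1.5 + 0.0936·0.02) / (0.025 + 0.0936) = 0.03937/0.1186 = 0.332 mg/L.

0.332 mg/L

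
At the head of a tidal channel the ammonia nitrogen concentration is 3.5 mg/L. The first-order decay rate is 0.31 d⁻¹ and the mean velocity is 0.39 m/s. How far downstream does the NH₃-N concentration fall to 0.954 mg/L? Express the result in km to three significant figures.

From C = C₀·e^(−kt), t = ln(C₀/C)/k = ln(3.5/0.954)/0.31 = 1.3/0.31 = 4.193 d.
Distance = v·t = 0.39 m/s × 3.623e+05 s = 1.413e+05 m = 141.3 km.

141 km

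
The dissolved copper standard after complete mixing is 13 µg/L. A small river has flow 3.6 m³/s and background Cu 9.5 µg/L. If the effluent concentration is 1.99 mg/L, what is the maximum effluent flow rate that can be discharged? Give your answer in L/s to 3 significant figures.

9.5 µg/L = 0.0095 mg/L.
13 µg/L = 0.013 mg/L.
Mass balance at complete mixing: C_std·(Q_w + Q_r) = Q_w·C_e + Q_r·C_b.
Rearranging, Q_w = Q_r·(C_std − C_b)/(C_e − C_std) = 3.6·(0.013 − 0.0095) / (1.99 − 0.013) = 0.006373 m³/s.
= 6.373 L/s.

6.37 L/s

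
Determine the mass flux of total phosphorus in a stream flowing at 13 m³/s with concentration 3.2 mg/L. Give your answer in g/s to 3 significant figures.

41.6 g/s

Mass flux = Q·C = 13 m³/s × 3.2 g/m³ = 41.6 g/s.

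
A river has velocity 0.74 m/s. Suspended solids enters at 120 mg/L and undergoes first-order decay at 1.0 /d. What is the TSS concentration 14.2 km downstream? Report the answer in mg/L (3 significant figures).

Travel time t = 14.2 km / 0.74 m/s = 1.42e+04/0.74 = 1.919e+04 s = 0.2221 d.
First-order decay: C = 120·exp(−1.0·0.2221) = 120·0.8008 = 96.1 mg/L.

96.1 mg/L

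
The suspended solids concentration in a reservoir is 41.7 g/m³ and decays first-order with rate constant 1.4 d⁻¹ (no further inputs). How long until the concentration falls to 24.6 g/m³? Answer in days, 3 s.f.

t = ln(C₀/C)/k = ln(41.7/24.6)/1.4 = 0.5278/1.4 = 0.377 d.

0.377 d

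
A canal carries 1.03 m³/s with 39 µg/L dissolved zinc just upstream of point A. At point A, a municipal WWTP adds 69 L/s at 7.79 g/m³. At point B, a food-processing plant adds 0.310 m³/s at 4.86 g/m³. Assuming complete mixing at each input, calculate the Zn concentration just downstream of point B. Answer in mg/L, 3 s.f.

39 µg/L = 0.039 mg/L.
69 L/s = 0.069 m³/s.
After input A: C = (1.03·0.039 + 0.069·7.79) / 1.099 = 0.5256 mg/L.
After input B: C = (1.099·0.5256 + 0.31·4.86) / 1.409 = 1.479 mg/L.

1.48 mg/L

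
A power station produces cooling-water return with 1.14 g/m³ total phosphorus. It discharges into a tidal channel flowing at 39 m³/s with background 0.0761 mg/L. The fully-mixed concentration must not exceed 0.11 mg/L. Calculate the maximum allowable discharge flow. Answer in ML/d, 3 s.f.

Mass balance at complete mixing: C_std·(Q_w + Q_r) = Q_w·C_e + Q_r·C_b.
Rearranging, Q_w = Q_r·(C_std − C_b)/(C_e − C_std) = 39·(0.11 − 0.0761) / (1.14 − 0.11) = 1.284 m³/s.
= 110.9 ML/d.

111 ML/d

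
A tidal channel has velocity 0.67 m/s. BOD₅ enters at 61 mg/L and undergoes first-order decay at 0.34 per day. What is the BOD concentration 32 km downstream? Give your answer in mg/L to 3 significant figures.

50.5 mg/L

Travel time t = 32 km / 0.67 m/s = 3.2e+04/0.67 = 4.776e+04 s = 0.5528 d.
First-order decay: C = 61·exp(−0.34·0.5528) = 61·0.8287 = 50.55 mg/L.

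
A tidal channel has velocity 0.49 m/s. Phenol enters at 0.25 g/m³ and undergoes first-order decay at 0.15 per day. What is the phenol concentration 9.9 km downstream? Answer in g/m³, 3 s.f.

Travel time t = 9.9 km / 0.49 m/s = 9900/0.49 = 2.02e+04 s = 0.2338 d.
First-order decay: C = 0.25·exp(−0.15·0.2338) = 0.25·0.9655 = 0.2414 g/m³.

0.241 g/m³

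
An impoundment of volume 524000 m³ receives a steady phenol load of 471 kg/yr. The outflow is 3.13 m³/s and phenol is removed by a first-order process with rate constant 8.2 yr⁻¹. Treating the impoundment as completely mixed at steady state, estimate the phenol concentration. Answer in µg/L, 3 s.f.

Outflow Q = 3.13 m³/s × 3.156e+07 s/yr = 9.878e+07 m³/yr.
Steady-state CSTR mass balance: W = Q·C + k·V·C, so C = W/(Q + kV).
Q + kV = 9.878e+07 + 8.2·524000 = 1.031e+08 m³/yr.
C = 471/1.031e+08 = 4.57e-06 kg/m³ = 0.00457 mg/L = 4.57 µg/L.

4.57 µg/L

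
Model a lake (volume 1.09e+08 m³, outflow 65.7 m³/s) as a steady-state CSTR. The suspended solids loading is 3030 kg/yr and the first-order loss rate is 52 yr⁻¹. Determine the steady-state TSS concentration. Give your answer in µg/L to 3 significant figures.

Outflow Q = 65.7 m³/s × 3.156e+07 s/yr = 2.073e+09 m³/yr.
Steady-state CSTR mass balance: W = Q·C + k·V·C, so C = W/(Q + kV).
Q + kV = 2.073e+09 + 52·1.09e+08 = 7.741e+09 m³/yr.
C = 3030/7.741e+09 = 3.914e-07 kg/m³ = 0.0003914 mg/L = 0.3914 µg/L.

0.391 µg/L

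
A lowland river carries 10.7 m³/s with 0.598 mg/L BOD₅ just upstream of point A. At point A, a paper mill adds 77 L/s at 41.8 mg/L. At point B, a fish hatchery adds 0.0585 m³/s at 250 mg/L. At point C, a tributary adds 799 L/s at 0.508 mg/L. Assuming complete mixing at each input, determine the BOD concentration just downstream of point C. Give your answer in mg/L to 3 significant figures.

77 L/s = 0.077 m³/s.
After input A: C = (10.7·0.598 + 0.077·41.8) / 10.78 = 0.8924 mg/L.
After input B: C = (10.78·0.8924 + 0.0585·250) / 10.84 = 2.237 mg/L.
799 L/s = 0.799 m³/s.
After input C: C = (10.84·2.237 + 0.799·0.508) / 11.63 = 2.119 mg/L.

2.12 mg/L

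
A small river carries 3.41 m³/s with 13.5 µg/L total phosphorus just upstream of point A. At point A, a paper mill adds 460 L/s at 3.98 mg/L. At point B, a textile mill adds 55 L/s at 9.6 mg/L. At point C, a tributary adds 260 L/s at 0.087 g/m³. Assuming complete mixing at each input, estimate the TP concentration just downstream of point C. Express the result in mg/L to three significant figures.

13.5 µg/L = 0.0135 mg/L.
460 L/s = 0.46 m³/s.
After input A: C = (3.41·0.0135 + 0.46·3.98) / 3.87 = 0.485 mg/L.
55 L/s = 0.055 m³/s.
After input B: C = (3.87·0.485 + 0.055·9.6) / 3.925 = 0.6127 mg/L.
260 L/s = 0.26 m³/s.
After input C: C = (3.925·0.6127 + 0.26·0.087) / 4.185 = 0.58 mg/L.

0.580 mg/L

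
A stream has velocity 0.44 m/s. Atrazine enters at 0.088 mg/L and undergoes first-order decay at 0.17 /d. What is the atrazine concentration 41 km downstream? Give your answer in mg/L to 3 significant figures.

Travel time t = 41 km / 0.44 m/s = 4.1e+04/0.44 = 9.318e+04 s = 1.078 d.
First-order decay: C = 0.088·exp(−0.17·1.078) = 0.088·0.8325 = 0.07326 mg/L.

0.0733 mg/L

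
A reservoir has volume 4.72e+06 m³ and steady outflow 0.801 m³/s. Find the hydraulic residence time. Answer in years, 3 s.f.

0.187 yr

Q = 0.801 m³/s × 3.156e+07 s/yr = 2.528e+07 m³/yr.
Hydraulic residence time τ = V/Q = 4.72e+06/2.528e+07 = 0.1867 yr.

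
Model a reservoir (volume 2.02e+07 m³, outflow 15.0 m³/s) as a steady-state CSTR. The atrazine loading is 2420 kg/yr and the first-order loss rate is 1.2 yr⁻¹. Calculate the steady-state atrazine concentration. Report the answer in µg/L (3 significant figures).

Outflow Q = 15.0 m³/s × 3.156e+07 s/yr = 4.734e+08 m³/yr.
Steady-state CSTR mass balance: W = Q·C + k·V·C, so C = W/(Q + kV).
Q + kV = 4.734e+08 + 1.2·2.02e+07 = 4.976e+08 m³/yr.
C = 2420/4.976e+08 = 4.863e-06 kg/m³ = 0.004863 mg/L = 4.863 µg/L.

4.86 µg/L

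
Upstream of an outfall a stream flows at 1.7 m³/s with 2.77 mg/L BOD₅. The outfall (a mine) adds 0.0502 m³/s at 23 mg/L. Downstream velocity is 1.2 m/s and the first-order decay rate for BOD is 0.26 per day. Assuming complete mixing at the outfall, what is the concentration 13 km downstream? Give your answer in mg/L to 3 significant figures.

3.24 mg/L

After complete mixing, C₀ = (0.0502·23 + 1.7·2.77) / 1.75 = 3.35 mg/L.
Travel time t = 1.3e+04 m / 1.2 m/s = 1.083e+04 s = 0.1254 d.
C = 3.35·exp(−0.26·0.1254) = 3.35·0.9679 = 3.243 mg/L.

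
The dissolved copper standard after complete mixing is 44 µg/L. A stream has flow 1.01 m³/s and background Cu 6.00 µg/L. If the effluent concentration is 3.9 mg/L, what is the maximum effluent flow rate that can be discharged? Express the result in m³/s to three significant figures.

6.00 µg/L = 0.006 mg/L.
44 µg/L = 0.044 mg/L.
Mass balance at complete mixing: C_std·(Q_w + Q_r) = Q_w·C_e + Q_r·C_b.
Rearranging, Q_w = Q_r·(C_std − C_b)/(C_e − C_std) = 1.01·(0.044 − 0.006) / (3.9 − 0.044) = 0.009953 m³/s.

0.00995 m³/s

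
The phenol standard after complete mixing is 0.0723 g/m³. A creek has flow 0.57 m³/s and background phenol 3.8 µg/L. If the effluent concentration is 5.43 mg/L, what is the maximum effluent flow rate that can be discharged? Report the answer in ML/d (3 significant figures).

0.630 ML/d

3.8 µg/L = 0.0038 mg/L.
Mass balance at complete mixing: C_std·(Q_w + Q_r) = Q_w·C_e + Q_r·C_b.
Rearranging, Q_w = Q_r·(C_std − C_b)/(C_e − C_std) = 0.57·(0.0723 − 0.0038) / (5.43 − 0.0723) = 0.007288 m³/s.
= 0.6297 ML/d.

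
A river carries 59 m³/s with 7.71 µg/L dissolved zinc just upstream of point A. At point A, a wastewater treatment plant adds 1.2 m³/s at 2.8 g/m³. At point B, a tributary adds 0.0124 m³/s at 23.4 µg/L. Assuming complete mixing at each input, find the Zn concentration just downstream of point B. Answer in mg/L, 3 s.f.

7.71 µg/L = 0.00771 mg/L.
After input A: C = (59·0.00771 + 1.2·2.8) / 60.2 = 0.06337 mg/L.
23.4 µg/L = 0.0234 mg/L.
After input B: C = (60.2·0.06337 + 0.0124·0.0234) / 60.21 = 0.06336 mg/L.

0.0634 mg/L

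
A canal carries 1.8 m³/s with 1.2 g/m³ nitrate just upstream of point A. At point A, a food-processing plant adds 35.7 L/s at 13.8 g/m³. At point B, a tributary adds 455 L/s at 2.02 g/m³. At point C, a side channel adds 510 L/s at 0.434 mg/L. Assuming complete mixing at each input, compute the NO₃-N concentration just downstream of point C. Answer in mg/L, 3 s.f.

1.35 mg/L

35.7 L/s = 0.0357 m³/s.
After input A: C = (1.8·1.2 + 0.0357·13.8) / 1.836 = 1.445 mg/L.
455 L/s = 0.455 m³/s.
After input B: C = (1.836·1.445 + 0.455·2.02) / 2.291 = 1.559 mg/L.
510 L/s = 0.51 m³/s.
After input C: C = (2.291·1.559 + 0.51·0.434) / 2.801 = 1.354 mg/L.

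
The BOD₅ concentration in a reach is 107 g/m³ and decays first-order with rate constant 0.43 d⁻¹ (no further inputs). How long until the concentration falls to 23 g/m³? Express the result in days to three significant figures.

3.58 d

t = ln(C₀/C)/k = ln(107/23)/0.43 = 1.537/0.43 = 3.575 d.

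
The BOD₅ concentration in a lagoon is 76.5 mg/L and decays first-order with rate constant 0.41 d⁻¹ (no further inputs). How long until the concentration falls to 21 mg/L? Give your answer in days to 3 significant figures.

3.15 d

t = ln(C₀/C)/k = ln(76.5/21)/0.41 = 1.293/0.41 = 3.153 d.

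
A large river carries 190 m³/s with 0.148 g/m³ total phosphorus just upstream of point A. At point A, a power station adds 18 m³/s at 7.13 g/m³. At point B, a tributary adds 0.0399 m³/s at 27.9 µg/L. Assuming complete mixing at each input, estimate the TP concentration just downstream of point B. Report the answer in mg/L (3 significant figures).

0.752 mg/L

After input A: C = (190·0.148 + 18·7.13) / 208 = 0.7522 mg/L.
27.9 µg/L = 0.0279 mg/L.
After input B: C = (208·0.7522 + 0.0399·0.0279) / 208 = 0.7521 mg/L.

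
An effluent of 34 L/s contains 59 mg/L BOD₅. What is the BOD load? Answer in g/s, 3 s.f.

2.01 g/s

34 L/s = 0.034 m³/s.
Mass flux = Q·C = 0.034 m³/s × 59 g/m³ = 2.006 g/s.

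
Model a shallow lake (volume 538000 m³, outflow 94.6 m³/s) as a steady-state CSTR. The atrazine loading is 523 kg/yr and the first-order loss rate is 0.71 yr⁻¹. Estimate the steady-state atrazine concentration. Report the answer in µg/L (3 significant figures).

0.175 µg/L

Outflow Q = 94.6 m³/s × 3.156e+07 s/yr = 2.985e+09 m³/yr.
Steady-state CSTR mass balance: W = Q·C + k·V·C, so C = W/(Q + kV).
Q + kV = 2.985e+09 + 0.71·538000 = 2.986e+09 m³/yr.
C = 523/2.986e+09 = 1.752e-07 kg/m³ = 0.0001752 mg/L = 0.1752 µg/L.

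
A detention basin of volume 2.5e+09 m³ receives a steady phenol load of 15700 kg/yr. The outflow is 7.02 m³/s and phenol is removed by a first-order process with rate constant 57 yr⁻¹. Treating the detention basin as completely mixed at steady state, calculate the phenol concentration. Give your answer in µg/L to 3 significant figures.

Outflow Q = 7.02 m³/s × 3.156e+07 s/yr = 2.215e+08 m³/yr.
Steady-state CSTR mass balance: W = Q·C + k·V·C, so C = W/(Q + kV).
Q + kV = 2.215e+08 + 57·2.5e+09 = 1.427e+11 m³/yr.
C = 15700/1.427e+11 = 1.1e-07 kg/m³ = 0.00011 mg/L = 0.11 µg/L.

0.110 µg/L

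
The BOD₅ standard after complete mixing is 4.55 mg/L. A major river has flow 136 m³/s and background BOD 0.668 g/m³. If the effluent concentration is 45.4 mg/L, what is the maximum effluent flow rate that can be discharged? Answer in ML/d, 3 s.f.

Mass balance at complete mixing: C_std·(Q_w + Q_r) = Q_w·C_e + Q_r·C_b.
Rearranging, Q_w = Q_r·(C_std − C_b)/(C_e − C_std) = 136·(4.55 − 0.668) / (45.4 − 4.55) = 12.92 m³/s.
= 1117 ML/d.

1120 ML/d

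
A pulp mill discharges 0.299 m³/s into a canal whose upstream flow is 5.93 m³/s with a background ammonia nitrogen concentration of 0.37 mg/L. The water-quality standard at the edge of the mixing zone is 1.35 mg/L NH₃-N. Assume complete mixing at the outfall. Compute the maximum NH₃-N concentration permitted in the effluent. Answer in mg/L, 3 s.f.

Mass balance: 1.35·6.229 = 0.299·Cₑ + 5.93·0.37.
Cₑ = (8.409 − 2.194) / 0.299 = 20.79 mg/L.

20.8 mg/L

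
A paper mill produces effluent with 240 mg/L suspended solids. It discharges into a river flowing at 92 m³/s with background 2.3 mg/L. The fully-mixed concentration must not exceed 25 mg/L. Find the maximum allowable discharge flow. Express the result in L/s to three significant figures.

Mass balance at complete mixing: C_std·(Q_w + Q_r) = Q_w·C_e + Q_r·C_b.
Rearranging, Q_w = Q_r·(C_std − C_b)/(C_e − C_std) = 92·(25 − 2.3) / (240 − 25) = 9.713 m³/s.
= 9713 L/s.

9710 L/s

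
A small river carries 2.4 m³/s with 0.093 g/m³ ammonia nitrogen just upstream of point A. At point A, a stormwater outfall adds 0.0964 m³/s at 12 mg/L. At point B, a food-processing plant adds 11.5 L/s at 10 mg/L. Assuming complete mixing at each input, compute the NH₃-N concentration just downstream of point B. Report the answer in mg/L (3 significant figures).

0.596 mg/L

After input A: C = (2.4·0.093 + 0.0964·12) / 2.496 = 0.5528 mg/L.
11.5 L/s = 0.0115 m³/s.
After input B: C = (2.496·0.5528 + 0.0115·10) / 2.508 = 0.5961 mg/L.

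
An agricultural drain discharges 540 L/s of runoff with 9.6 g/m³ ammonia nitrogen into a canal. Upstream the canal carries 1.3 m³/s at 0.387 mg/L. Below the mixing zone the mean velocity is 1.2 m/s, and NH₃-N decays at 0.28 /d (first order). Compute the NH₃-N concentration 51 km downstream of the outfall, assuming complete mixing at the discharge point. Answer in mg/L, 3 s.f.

540 L/s = 0.54 m³/s.
After complete mixing, C₀ = (0.54·9.6 + 1.3·0.387) / 1.84 = 3.091 mg/L.
Travel time t = 5.1e+04 m / 1.2 m/s = 4.25e+04 s = 0.4919 d.
C = 3.091·exp(−0.28·0.4919) = 3.091·0.8713 = 2.693 mg/L.

2.69 mg/L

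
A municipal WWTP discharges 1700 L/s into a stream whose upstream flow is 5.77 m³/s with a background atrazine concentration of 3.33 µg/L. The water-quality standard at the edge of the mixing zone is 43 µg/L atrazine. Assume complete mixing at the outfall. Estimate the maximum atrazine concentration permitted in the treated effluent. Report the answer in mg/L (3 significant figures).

1700 L/s = 1.7 m³/s.
3.33 µg/L = 0.00333 mg/L.
43 µg/L = 0.043 mg/L.
Mass balance: 0.043·7.47 = 1.7·Cₑ + 5.77·0.00333.
Cₑ = (0.3212 − 0.01921) / 1.7 = 0.1776 mg/L.

0.178 mg/L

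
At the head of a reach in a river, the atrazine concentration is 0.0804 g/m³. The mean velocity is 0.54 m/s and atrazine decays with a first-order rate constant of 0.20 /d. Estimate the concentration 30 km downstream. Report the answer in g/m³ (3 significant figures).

Travel time t = 30 km / 0.54 m/s = 3e+04/0.54 = 5.556e+04 s = 0.643 d.
First-order decay: C = 0.0804·exp(−0.20·0.643) = 0.0804·0.8793 = 0.0707 g/m³.

0.0707 g/m³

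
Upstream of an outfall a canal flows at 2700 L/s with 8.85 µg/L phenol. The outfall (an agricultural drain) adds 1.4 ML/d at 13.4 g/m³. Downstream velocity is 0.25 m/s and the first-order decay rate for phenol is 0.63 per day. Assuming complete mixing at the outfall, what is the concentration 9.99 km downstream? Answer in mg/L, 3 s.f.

1.4 ML/d = 0.0162 m³/s.
2700 L/s = 2.7 m³/s.
8.85 µg/L = 0.00885 mg/L.
After complete mixing, C₀ = (0.0162·13.4 + 2.7·0.00885) / 2.716 = 0.08874 mg/L.
Travel time t = 9990 m / 0.25 m/s = 3.996e+04 s = 0.4625 d.
C = 0.08874·exp(−0.63·0.4625) = 0.08874·0.7472 = 0.06631 mg/L.

0.0663 mg/L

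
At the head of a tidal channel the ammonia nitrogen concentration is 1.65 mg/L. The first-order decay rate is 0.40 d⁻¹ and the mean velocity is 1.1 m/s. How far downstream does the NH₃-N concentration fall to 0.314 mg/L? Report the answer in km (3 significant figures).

From C = C₀·e^(−kt), t = ln(C₀/C)/k = ln(1.65/0.314)/0.40 = 1.659/0.40 = 4.148 d.
Distance = v·t = 1.1 m/s × 3.584e+05 s = 3.942e+05 m = 394.2 km.

394 km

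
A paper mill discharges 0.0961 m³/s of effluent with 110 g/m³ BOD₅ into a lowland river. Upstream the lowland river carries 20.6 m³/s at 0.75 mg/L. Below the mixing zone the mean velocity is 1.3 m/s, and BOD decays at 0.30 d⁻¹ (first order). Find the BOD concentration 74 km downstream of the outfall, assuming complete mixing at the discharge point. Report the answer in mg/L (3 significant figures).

1.03 mg/L

After complete mixing, C₀ = (0.0961·110 + 20.6·0.75) / 20.7 = 1.257 mg/L.
Travel time t = 7.4e+04 m / 1.3 m/s = 5.692e+04 s = 0.6588 d.
C = 1.257·exp(−0.30·0.6588) = 1.257·0.8207 = 1.032 mg/L.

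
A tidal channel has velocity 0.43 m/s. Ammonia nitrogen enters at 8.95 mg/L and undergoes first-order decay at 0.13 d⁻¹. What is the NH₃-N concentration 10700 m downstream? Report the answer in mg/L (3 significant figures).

8.62 mg/L

Travel time t = 10700 m / 0.43 m/s = 1.07e+04/0.43 = 2.488e+04 s = 0.288 d.
First-order decay: C = 8.95·exp(−0.13·0.288) = 8.95·0.9633 = 8.621 mg/L.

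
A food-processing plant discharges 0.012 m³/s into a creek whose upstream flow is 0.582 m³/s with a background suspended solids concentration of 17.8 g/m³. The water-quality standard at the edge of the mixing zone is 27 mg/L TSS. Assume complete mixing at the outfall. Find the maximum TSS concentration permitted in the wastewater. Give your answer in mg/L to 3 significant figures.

473 mg/L

Mass balance: 27·0.594 = 0.012·Cₑ + 0.582·17.8.
Cₑ = (16.04 − 10.36) / 0.012 = 473.2 mg/L.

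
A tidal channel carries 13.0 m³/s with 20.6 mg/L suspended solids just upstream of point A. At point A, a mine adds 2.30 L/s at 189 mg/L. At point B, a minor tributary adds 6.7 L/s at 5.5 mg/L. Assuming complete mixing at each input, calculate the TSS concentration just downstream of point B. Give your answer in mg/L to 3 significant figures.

2.30 L/s = 0.0023 m³/s.
After input A: C = (13·20.6 + 0.0023·189) / 13 = 20.63 mg/L.
6.7 L/s = 0.0067 m³/s.
After input B: C = (13·20.63 + 0.0067·5.5) / 13.01 = 20.62 mg/L.

20.6 mg/L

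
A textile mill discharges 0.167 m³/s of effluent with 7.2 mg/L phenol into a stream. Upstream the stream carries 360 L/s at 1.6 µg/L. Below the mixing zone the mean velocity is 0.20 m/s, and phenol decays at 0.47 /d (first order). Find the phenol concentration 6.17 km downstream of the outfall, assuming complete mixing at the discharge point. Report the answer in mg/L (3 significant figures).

1.93 mg/L

360 L/s = 0.36 m³/s.
1.6 µg/L = 0.0016 mg/L.
After complete mixing, C₀ = (0.167·7.2 + 0.36·0.0016) / 0.527 = 2.283 mg/L.
Travel time t = 6170 m / 0.20 m/s = 3.085e+04 s = 0.3571 d.
C = 2.283·exp(−0.47·0.3571) = 2.283·0.8455 = 1.93 mg/L.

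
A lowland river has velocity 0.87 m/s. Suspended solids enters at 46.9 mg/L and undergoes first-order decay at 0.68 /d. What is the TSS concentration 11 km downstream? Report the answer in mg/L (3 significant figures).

Travel time t = 11 km / 0.87 m/s = 1.1e+04/0.87 = 1.264e+04 s = 0.1463 d.
First-order decay: C = 46.9·exp(−0.68·0.1463) = 46.9·0.9053 = 42.46 mg/L.

42.5 mg/L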